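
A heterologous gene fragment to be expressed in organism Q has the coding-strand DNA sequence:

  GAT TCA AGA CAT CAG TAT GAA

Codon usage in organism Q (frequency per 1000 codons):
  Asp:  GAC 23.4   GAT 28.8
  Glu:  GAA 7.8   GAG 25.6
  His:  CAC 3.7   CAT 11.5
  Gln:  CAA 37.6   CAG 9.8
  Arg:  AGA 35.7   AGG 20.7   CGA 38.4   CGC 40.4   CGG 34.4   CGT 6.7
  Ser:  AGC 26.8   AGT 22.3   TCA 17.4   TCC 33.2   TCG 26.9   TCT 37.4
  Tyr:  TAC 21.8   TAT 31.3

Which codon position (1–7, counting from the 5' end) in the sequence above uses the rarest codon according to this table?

7

Codon 1 GAT (Asp): 28.8 per 1000.
Codon 2 TCA (Ser): 17.4 per 1000.
Codon 3 AGA (Arg): 35.7 per 1000.
Codon 4 CAT (His): 11.5 per 1000.
Codon 5 CAG (Gln): 9.8 per 1000.
Codon 6 TAT (Tyr): 31.3 per 1000.
Codon 7 GAA (Glu): 7.8 per 1000.
Lowest frequency is 7.8 at codon 7.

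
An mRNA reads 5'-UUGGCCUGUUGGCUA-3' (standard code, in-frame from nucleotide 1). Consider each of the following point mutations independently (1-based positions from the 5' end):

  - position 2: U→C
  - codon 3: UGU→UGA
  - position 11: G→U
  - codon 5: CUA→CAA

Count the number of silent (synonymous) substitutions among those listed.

0

Codon 1: UUG (Leu) → UCG (Ser) — missense.
Codon 3: UGU (Cys) → UGA (Stop) — nonsense.
Codon 4: UGG (Trp) → UUG (Leu) — missense.
Codon 5: CUA (Leu) → CAA (Gln) — missense.
Synonymous: 0 of 4.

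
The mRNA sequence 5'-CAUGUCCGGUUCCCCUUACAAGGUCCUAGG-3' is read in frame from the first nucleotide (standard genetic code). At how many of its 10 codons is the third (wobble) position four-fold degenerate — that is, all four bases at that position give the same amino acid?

Codon 1 CAU (His): third position 2-fold.
Codon 2 GUC (Val): third position 4-fold.
Codon 3 CGG (Arg): third position 4-fold.
Codon 4 UUC (Phe): third position 2-fold.
Codon 5 CCC (Pro): third position 4-fold.
Codon 6 UUA (Leu): third position 2-fold.
Codon 7 CAA (Gln): third position 2-fold.
Codon 8 GGU (Gly): third position 4-fold.
Codon 9 CCU (Pro): third position 4-fold.
Codon 10 AGG (Arg): third position 2-fold.
Four-fold degenerate third positions: 5.

5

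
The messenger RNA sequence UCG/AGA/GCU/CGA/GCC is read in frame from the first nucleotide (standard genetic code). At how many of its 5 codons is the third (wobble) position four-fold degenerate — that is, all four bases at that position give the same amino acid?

4

Codon 1 UCG (Ser): third position 4-fold.
Codon 2 AGA (Arg): third position 2-fold.
Codon 3 GCU (Ala): third position 4-fold.
Codon 4 CGA (Arg): third position 4-fold.
Codon 5 GCC (Ala): third position 4-fold.
Four-fold degenerate third positions: 4.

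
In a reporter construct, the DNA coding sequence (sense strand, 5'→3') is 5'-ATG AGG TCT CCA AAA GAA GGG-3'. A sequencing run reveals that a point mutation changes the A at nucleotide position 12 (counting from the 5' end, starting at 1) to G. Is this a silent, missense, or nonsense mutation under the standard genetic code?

Position 12 falls in codon 4: CCA → Pro.
After the substitution the codon is CCG → Pro.
Both encode Pro, so the change is synonymous.

silent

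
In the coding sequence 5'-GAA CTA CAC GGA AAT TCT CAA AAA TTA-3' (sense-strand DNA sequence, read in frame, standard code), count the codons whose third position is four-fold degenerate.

Codon 1 GAA (Glu): third position 2-fold.
Codon 2 CTA (Leu): third position 4-fold.
Codon 3 CAC (His): third position 2-fold.
Codon 4 GGA (Gly): third position 4-fold.
Codon 5 AAT (Asn): third position 2-fold.
Codon 6 TCT (Ser): third position 4-fold.
Codon 7 CAA (Gln): third position 2-fold.
Codon 8 AAA (Lys): third position 2-fold.
Codon 9 TTA (Leu): third position 2-fold.
Four-fold degenerate third positions: 3.

3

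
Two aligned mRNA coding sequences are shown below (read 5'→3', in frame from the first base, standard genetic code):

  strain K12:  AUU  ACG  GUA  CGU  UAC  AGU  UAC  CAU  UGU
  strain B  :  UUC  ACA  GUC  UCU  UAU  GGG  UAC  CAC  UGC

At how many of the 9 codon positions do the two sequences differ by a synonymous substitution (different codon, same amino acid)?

Codon 1: AUU Ile / UUC Phe — nonsynonymous.
Codon 2: ACG Thr / ACA Thr — synonymous.
Codon 3: GUA Val / GUC Val — synonymous.
Codon 4: CGU Arg / UCU Ser — nonsynonymous.
Codon 5: UAC Tyr / UAU Tyr — synonymous.
Codon 6: AGU Ser / GGG Gly — nonsynonymous.
Codon 7: UAC Tyr / UAC Tyr — identical.
Codon 8: CAU His / CAC His — synonymous.
Codon 9: UGU Cys / UGC Cys — synonymous.
Synonymous differences: 5.

5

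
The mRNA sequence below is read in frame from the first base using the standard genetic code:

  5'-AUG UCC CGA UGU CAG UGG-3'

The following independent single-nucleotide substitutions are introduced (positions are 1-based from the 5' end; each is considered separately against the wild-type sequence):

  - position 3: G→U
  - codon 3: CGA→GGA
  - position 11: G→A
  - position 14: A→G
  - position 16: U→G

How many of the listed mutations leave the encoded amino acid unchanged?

Codon 1: AUG (Met) → AUU (Ile) — missense.
Codon 3: CGA (Arg) → GGA (Gly) — missense.
Codon 4: UGU (Cys) → UAU (Tyr) — missense.
Codon 5: CAG (Gln) → CGG (Arg) — missense.
Codon 6: UGG (Trp) → GGG (Gly) — missense.
Synonymous: 0 of 5.

0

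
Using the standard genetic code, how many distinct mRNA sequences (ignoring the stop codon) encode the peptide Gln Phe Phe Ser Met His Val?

Gln: 2 codons.
Phe: 2 codons.
Phe: 2 codons.
Ser: 6 codons.
Met: 1 codon.
His: 2 codons.
Val: 4 codons.
2 × 2 × 2 × 6 × 1 × 2 × 4 = 384.

384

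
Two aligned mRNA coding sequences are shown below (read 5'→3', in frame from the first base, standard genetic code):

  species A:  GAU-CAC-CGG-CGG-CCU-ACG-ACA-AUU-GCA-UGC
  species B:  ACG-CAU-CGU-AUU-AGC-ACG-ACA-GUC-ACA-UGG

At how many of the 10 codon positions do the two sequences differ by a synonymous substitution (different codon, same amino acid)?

Codon 1: GAU Asp / ACG Thr — nonsynonymous.
Codon 2: CAC His / CAU His — synonymous.
Codon 3: CGG Arg / CGU Arg — synonymous.
Codon 4: CGG Arg / AUU Ile — nonsynonymous.
Codon 5: CCU Pro / AGC Ser — nonsynonymous.
Codon 6: ACG Thr / ACG Thr — identical.
Codon 7: ACA Thr / ACA Thr — identical.
Codon 8: AUU Ile / GUC Val — nonsynonymous.
Codon 9: GCA Ala / ACA Thr — nonsynonymous.
Codon 10: UGC Cys / UGG Trp — nonsynonymous.
Synonymous differences: 2.

2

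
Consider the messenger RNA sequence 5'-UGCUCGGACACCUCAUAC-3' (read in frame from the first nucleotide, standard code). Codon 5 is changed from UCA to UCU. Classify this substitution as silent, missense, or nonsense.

Position 15 falls in codon 5: UCA → Ser.
After the substitution the codon is UCU → Ser.
Both encode Ser, so the change is synonymous.

silent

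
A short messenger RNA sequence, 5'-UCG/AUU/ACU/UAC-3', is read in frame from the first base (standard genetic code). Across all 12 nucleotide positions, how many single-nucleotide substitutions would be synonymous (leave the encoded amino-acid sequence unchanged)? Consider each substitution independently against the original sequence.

Codon 1 (UCG, Ser): 3 synonymous substitutions.
Codon 2 (AUU, Ile): 2 synonymous substitutions.
Codon 3 (ACU, Thr): 3 synonymous substitutions.
Codon 4 (UAC, Tyr): 1 synonymous substitution.
Total: 3 + 2 + 3 + 1 = 9.

9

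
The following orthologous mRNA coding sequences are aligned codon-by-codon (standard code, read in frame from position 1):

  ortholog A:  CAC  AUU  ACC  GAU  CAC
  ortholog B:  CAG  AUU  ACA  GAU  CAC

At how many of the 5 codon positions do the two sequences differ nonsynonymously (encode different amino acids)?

1

Codon 1: CAC His / CAG Gln — nonsynonymous.
Codon 2: AUU Ile / AUU Ile — identical.
Codon 3: ACC Thr / ACA Thr — synonymous.
Codon 4: GAU Asp / GAU Asp — identical.
Codon 5: CAC His / CAC His — identical.
Nonsynonymous differences: 1.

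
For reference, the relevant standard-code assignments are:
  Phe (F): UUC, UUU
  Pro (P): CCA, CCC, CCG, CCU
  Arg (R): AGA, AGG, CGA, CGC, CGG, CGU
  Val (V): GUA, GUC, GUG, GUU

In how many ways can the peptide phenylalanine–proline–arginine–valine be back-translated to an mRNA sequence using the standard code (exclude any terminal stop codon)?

Phe: 2 codons.
Pro: 4 codons.
Arg: 6 codons.
Val: 4 codons.
2 × 4 × 6 × 4 = 192.

192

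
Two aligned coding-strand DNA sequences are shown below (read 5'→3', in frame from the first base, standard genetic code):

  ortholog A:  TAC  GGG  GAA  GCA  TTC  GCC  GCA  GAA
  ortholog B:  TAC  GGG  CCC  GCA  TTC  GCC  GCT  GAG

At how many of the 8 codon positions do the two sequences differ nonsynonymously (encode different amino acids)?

Codon 1: TAC Tyr / TAC Tyr — identical.
Codon 2: GGG Gly / GGG Gly — identical.
Codon 3: GAA Glu / CCC Pro — nonsynonymous.
Codon 4: GCA Ala / GCA Ala — identical.
Codon 5: TTC Phe / TTC Phe — identical.
Codon 6: GCC Ala / GCC Ala — identical.
Codon 7: GCA Ala / GCT Ala — synonymous.
Codon 8: GAA Glu / GAG Glu — synonymous.
Nonsynonymous differences: 1.

1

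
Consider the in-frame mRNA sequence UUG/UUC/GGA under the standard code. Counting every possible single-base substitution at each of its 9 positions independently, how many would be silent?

Codon 1 (UUG, Leu): 2 synonymous substitutions.
Codon 2 (UUC, Phe): 1 synonymous substitution.
Codon 3 (GGA, Gly): 3 synonymous substitutions.
Total: 2 + 1 + 3 = 6.

6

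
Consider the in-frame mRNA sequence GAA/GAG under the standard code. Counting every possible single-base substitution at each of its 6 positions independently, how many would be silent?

Codon 1 (GAA, Glu): 1 synonymous substitution.
Codon 2 (GAG, Glu): 1 synonymous substitution.
Total: 1 + 1 = 2.

2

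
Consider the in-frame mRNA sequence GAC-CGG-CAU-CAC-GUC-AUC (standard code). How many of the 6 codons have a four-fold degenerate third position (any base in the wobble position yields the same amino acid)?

Codon 1 GAC (Asp): third position 2-fold.
Codon 2 CGG (Arg): third position 4-fold.
Codon 3 CAU (His): third position 2-fold.
Codon 4 CAC (His): third position 2-fold.
Codon 5 GUC (Val): third position 4-fold.
Codon 6 AUC (Ile): third position 3-fold.
Four-fold degenerate third positions: 2.

2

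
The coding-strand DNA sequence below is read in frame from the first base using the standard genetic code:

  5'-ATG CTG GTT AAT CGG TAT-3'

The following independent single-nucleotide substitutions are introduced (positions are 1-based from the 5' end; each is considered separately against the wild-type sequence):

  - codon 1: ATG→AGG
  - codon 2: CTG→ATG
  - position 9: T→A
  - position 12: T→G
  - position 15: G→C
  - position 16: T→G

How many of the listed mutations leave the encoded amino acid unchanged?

2

Codon 1: ATG (Met) → AGG (Arg) — missense.
Codon 2: CTG (Leu) → ATG (Met) — missense.
Codon 3: GTT (Val) → GTA (Val) — synonymous.
Codon 4: AAT (Asn) → AAG (Lys) — missense.
Codon 5: CGG (Arg) → CGC (Arg) — synonymous.
Codon 6: TAT (Tyr) → GAT (Asp) — missense.
Synonymous: 2 of 6.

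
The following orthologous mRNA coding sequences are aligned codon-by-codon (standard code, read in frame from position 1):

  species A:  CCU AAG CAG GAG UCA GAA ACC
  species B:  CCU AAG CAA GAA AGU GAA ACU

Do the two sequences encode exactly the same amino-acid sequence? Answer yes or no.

yes

Codon 1: CCU Pro / CCU Pro — identical.
Codon 2: AAG Lys / AAG Lys — identical.
Codon 3: CAG Gln / CAA Gln — synonymous.
Codon 4: GAG Glu / GAA Glu — synonymous.
Codon 5: UCA Ser / AGU Ser — synonymous.
Codon 6: GAA Glu / GAA Glu — identical.
Codon 7: ACC Thr / ACU Thr — synonymous.
Nonsynonymous differences: 0 → same protein.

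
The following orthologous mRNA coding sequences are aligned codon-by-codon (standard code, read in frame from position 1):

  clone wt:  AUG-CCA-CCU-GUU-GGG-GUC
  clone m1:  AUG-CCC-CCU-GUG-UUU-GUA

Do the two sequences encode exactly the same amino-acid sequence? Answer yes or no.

Codon 1: AUG Met / AUG Met — identical.
Codon 2: CCA Pro / CCC Pro — synonymous.
Codon 3: CCU Pro / CCU Pro — identical.
Codon 4: GUU Val / GUG Val — synonymous.
Codon 5: GGG Gly / UUU Phe — nonsynonymous.
Codon 6: GUC Val / GUA Val — synonymous.
Nonsynonymous differences: 1 → different protein.

no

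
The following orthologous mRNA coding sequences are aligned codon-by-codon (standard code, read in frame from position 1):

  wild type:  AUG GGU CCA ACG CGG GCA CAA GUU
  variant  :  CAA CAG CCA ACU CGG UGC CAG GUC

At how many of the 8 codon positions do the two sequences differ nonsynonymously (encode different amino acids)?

3

Codon 1: AUG Met / CAA Gln — nonsynonymous.
Codon 2: GGU Gly / CAG Gln — nonsynonymous.
Codon 3: CCA Pro / CCA Pro — identical.
Codon 4: ACG Thr / ACU Thr — synonymous.
Codon 5: CGG Arg / CGG Arg — identical.
Codon 6: GCA Ala / UGC Cys — nonsynonymous.
Codon 7: CAA Gln / CAG Gln — synonymous.
Codon 8: GUU Val / GUC Val — synonymous.
Nonsynonymous differences: 3.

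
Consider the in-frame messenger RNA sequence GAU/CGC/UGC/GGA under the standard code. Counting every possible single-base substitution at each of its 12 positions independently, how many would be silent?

8

Codon 1 (GAU, Asp): 1 synonymous substitution.
Codon 2 (CGC, Arg): 3 synonymous substitutions.
Codon 3 (UGC, Cys): 1 synonymous substitution.
Codon 4 (GGA, Gly): 3 synonymous substitutions.
Total: 1 + 3 + 1 + 3 = 8.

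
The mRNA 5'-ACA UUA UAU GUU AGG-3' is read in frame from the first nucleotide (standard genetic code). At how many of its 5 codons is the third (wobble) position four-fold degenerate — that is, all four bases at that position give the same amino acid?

Codon 1 ACA (Thr): third position 4-fold.
Codon 2 UUA (Leu): third position 2-fold.
Codon 3 UAU (Tyr): third position 2-fold.
Codon 4 GUU (Val): third position 4-fold.
Codon 5 AGG (Arg): third position 2-fold.
Four-fold degenerate third positions: 2.

2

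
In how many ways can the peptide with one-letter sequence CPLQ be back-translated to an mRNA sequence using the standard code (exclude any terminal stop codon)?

Cys: 2 codons.
Pro: 4 codons.
Leu: 6 codons.
Gln: 2 codons.
2 × 4 × 6 × 2 = 96.

96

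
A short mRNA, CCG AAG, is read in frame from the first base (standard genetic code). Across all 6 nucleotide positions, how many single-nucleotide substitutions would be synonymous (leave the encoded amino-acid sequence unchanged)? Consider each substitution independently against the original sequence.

4

Codon 1 (CCG, Pro): 3 synonymous substitutions.
Codon 2 (AAG, Lys): 1 synonymous substitution.
Total: 3 + 1 = 4.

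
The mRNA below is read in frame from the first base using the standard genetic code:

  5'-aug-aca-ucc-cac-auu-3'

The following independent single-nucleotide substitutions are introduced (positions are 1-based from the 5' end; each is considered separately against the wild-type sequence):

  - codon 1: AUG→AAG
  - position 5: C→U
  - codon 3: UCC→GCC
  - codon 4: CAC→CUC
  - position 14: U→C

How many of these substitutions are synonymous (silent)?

Codon 1: AUG (Met) → AAG (Lys) — missense.
Codon 2: ACA (Thr) → AUA (Ile) — missense.
Codon 3: UCC (Ser) → GCC (Ala) — missense.
Codon 4: CAC (His) → CUC (Leu) — missense.
Codon 5: AUU (Ile) → ACU (Thr) — missense.
Synonymous: 0 of 5.

0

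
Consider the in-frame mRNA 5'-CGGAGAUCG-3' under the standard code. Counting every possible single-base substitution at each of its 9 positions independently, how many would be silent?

9

Codon 1 (CGG, Arg): 4 synonymous substitutions.
Codon 2 (AGA, Arg): 2 synonymous substitutions.
Codon 3 (UCG, Ser): 3 synonymous substitutions.
Total: 4 + 2 + 3 = 9.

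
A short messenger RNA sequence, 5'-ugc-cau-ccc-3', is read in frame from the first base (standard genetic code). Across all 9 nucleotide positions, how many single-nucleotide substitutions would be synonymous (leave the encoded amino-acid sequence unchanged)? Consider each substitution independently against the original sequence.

5

Codon 1 (UGC, Cys): 1 synonymous substitution.
Codon 2 (CAU, His): 1 synonymous substitution.
Codon 3 (CCC, Pro): 3 synonymous substitutions.
Total: 1 + 1 + 3 = 5.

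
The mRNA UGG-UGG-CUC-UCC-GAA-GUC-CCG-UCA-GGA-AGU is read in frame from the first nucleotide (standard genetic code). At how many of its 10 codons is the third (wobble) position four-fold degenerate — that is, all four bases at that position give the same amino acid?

Codon 1 UGG (Trp): third position 1-fold.
Codon 2 UGG (Trp): third position 1-fold.
Codon 3 CUC (Leu): third position 4-fold.
Codon 4 UCC (Ser): third position 4-fold.
Codon 5 GAA (Glu): third position 2-fold.
Codon 6 GUC (Val): third position 4-fold.
Codon 7 CCG (Pro): third position 4-fold.
Codon 8 UCA (Ser): third position 4-fold.
Codon 9 GGA (Gly): third position 4-fold.
Codon 10 AGU (Ser): third position 2-fold.
Four-fold degenerate third positions: 6.

6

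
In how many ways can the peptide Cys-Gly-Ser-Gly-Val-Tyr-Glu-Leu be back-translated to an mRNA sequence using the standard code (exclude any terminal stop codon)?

Cys: 2 codons.
Gly: 4 codons.
Ser: 6 codons.
Gly: 4 codons.
Val: 4 codons.
Tyr: 2 codons.
Glu: 2 codons.
Leu: 6 codons.
2 × 4 × 6 × 4 × 4 × 2 × 2 × 6 = 18432.

18432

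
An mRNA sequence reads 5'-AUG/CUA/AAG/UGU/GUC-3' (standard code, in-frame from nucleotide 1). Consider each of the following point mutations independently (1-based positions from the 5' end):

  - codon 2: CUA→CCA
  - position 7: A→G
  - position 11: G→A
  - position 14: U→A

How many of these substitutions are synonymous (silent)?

0

Codon 2: CUA (Leu) → CCA (Pro) — missense.
Codon 3: AAG (Lys) → GAG (Glu) — missense.
Codon 4: UGU (Cys) → UAU (Tyr) — missense.
Codon 5: GUC (Val) → GAC (Asp) — missense.
Synonymous: 0 of 4.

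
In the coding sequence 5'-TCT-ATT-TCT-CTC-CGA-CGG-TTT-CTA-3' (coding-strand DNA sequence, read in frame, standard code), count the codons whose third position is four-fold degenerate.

6

Codon 1 TCT (Ser): third position 4-fold.
Codon 2 ATT (Ile): third position 3-fold.
Codon 3 TCT (Ser): third position 4-fold.
Codon 4 CTC (Leu): third position 4-fold.
Codon 5 CGA (Arg): third position 4-fold.
Codon 6 CGG (Arg): third position 4-fold.
Codon 7 TTT (Phe): third position 2-fold.
Codon 8 CTA (Leu): third position 4-fold.
Four-fold degenerate third positions: 6.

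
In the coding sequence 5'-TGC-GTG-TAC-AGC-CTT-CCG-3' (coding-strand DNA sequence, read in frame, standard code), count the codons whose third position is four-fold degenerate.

Codon 1 TGC (Cys): third position 2-fold.
Codon 2 GTG (Val): third position 4-fold.
Codon 3 TAC (Tyr): third position 2-fold.
Codon 4 AGC (Ser): third position 2-fold.
Codon 5 CTT (Leu): third position 4-fold.
Codon 6 CCG (Pro): third position 4-fold.
Four-fold degenerate third positions: 3.

3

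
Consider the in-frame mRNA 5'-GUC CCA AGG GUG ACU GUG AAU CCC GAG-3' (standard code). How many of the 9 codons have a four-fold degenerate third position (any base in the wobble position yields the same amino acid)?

Codon 1 GUC (Val): third position 4-fold.
Codon 2 CCA (Pro): third position 4-fold.
Codon 3 AGG (Arg): third position 2-fold.
Codon 4 GUG (Val): third position 4-fold.
Codon 5 ACU (Thr): third position 4-fold.
Codon 6 GUG (Val): third position 4-fold.
Codon 7 AAU (Asn): third position 2-fold.
Codon 8 CCC (Pro): third position 4-fold.
Codon 9 GAG (Glu): third position 2-fold.
Four-fold degenerate third positions: 6.

6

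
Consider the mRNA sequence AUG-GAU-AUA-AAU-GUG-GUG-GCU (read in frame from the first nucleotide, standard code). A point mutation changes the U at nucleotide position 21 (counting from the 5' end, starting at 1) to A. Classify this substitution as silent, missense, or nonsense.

silent

Position 21 falls in codon 7: GCU → Ala.
After the substitution the codon is GCA → Ala.
Both encode Ala, so the change is synonymous.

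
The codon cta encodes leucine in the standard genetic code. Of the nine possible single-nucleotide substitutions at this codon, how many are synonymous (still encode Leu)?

4

Position 1: TTA → 1 synonymous.
Position 2: none → 0 synonymous.
Position 3: CTT, CTC, CTG → 3 synonymous.
Total: 1 + 0 + 3 = 4.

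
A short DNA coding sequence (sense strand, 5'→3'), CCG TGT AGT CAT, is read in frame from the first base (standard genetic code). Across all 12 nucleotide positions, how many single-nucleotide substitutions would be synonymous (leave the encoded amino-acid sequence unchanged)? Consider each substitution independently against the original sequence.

6

Codon 1 (CCG, Pro): 3 synonymous substitutions.
Codon 2 (TGT, Cys): 1 synonymous substitution.
Codon 3 (AGT, Ser): 1 synonymous substitution.
Codon 4 (CAT, His): 1 synonymous substitution.
Total: 3 + 1 + 1 + 1 = 6.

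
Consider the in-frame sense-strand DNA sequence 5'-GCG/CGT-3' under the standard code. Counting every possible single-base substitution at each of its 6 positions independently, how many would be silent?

Codon 1 (GCG, Ala): 3 synonymous substitutions.
Codon 2 (CGT, Arg): 3 synonymous substitutions.
Total: 3 + 3 = 6.

6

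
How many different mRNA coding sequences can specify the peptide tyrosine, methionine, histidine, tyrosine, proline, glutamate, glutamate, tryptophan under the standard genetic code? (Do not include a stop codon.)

Tyr: 2 codons.
Met: 1 codon.
His: 2 codons.
Tyr: 2 codons.
Pro: 4 codons.
Glu: 2 codons.
Glu: 2 codons.
Trp: 1 codon.
2 × 1 × 2 × 2 × 4 × 2 × 2 × 1 = 128.

128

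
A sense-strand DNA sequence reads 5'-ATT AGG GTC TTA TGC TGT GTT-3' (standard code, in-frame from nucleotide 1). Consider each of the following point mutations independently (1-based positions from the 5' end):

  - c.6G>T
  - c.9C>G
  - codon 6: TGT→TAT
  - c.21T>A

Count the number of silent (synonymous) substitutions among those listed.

Codon 2: AGG (Arg) → AGT (Ser) — missense.
Codon 3: GTC (Val) → GTG (Val) — synonymous.
Codon 6: TGT (Cys) → TAT (Tyr) — missense.
Codon 7: GTT (Val) → GTA (Val) — synonymous.
Synonymous: 2 of 4.

2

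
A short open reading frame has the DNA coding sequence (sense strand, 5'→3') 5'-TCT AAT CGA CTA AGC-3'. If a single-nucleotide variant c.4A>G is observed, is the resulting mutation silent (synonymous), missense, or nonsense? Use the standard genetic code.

Position 4 falls in codon 2: AAT → Asn.
After the substitution the codon is GAT → Asp.
Asn ≠ Asp, so this is a missense mutation.

missense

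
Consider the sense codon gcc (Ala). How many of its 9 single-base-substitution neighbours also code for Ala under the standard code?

Position 1: none → 0 synonymous.
Position 2: none → 0 synonymous.
Position 3: GCU, GCA, GCG → 3 synonymous.
Total: 0 + 0 + 3 = 3.

3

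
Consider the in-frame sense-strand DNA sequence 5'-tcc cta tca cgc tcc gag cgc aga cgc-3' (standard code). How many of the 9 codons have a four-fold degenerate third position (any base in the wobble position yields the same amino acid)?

Codon 1 TCC (Ser): third position 4-fold.
Codon 2 CTA (Leu): third position 4-fold.
Codon 3 TCA (Ser): third position 4-fold.
Codon 4 CGC (Arg): third position 4-fold.
Codon 5 TCC (Ser): third position 4-fold.
Codon 6 GAG (Glu): third position 2-fold.
Codon 7 CGC (Arg): third position 4-fold.
Codon 8 AGA (Arg): third position 2-fold.
Codon 9 CGC (Arg): third position 4-fold.
Four-fold degenerate third positions: 7.

7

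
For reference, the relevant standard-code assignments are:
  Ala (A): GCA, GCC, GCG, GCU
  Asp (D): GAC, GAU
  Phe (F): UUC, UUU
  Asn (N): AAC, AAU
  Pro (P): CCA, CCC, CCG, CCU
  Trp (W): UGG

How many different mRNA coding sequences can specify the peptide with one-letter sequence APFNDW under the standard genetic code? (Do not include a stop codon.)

128

Ala: 4 codons.
Pro: 4 codons.
Phe: 2 codons.
Asn: 2 codons.
Asp: 2 codons.
Trp: 1 codon.
4 × 4 × 2 × 2 × 2 × 1 = 128.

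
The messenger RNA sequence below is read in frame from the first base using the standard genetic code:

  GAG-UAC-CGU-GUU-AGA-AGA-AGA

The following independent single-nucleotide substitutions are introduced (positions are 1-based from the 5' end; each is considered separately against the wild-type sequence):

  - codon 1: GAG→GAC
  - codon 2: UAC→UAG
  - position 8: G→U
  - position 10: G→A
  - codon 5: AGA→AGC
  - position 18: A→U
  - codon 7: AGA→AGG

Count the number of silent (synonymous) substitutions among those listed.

1

Codon 1: GAG (Glu) → GAC (Asp) — missense.
Codon 2: UAC (Tyr) → UAG (Stop) — nonsense.
Codon 3: CGU (Arg) → CUU (Leu) — missense.
Codon 4: GUU (Val) → AUU (Ile) — missense.
Codon 5: AGA (Arg) → AGC (Ser) — missense.
Codon 6: AGA (Arg) → AGU (Ser) — missense.
Codon 7: AGA (Arg) → AGG (Arg) — synonymous.
Synonymous: 1 of 7.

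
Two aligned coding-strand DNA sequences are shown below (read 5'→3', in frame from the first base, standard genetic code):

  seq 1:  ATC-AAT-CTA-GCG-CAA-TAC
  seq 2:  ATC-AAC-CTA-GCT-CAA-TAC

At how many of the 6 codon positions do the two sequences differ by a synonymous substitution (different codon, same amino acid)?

Codon 1: ATC Ile / ATC Ile — identical.
Codon 2: AAT Asn / AAC Asn — synonymous.
Codon 3: CTA Leu / CTA Leu — identical.
Codon 4: GCG Ala / GCT Ala — synonymous.
Codon 5: CAA Gln / CAA Gln — identical.
Codon 6: TAC Tyr / TAC Tyr — identical.
Synonymous differences: 2.

2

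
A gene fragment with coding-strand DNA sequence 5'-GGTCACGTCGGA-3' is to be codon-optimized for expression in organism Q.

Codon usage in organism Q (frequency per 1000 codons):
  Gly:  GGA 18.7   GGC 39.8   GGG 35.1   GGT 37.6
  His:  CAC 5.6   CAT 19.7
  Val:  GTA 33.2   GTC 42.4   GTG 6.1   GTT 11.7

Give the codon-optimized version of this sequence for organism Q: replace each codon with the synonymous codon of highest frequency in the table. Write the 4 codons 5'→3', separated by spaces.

GGC CAT GTC GGC

Codon 1 (Gly): best is GGC at 39.8.
Codon 2 (His): best is CAT at 19.7.
Codon 3 (Val): best is GTC at 42.4.
Codon 4 (Gly): best is GGC at 39.8.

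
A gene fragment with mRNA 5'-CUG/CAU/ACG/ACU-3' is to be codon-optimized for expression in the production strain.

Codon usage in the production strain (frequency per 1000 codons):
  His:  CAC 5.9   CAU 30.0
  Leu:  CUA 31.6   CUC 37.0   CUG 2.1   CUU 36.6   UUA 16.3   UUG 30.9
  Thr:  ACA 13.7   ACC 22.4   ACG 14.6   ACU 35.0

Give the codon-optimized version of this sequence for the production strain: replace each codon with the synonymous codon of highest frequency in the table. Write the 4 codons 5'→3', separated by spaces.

CUC CAU ACU ACU

Codon 1 (Leu): best is CUC at 37.0.
Codon 2 (His): best is CAU at 30.0.
Codon 3 (Thr): best is ACU at 35.0.
Codon 4 (Thr): best is ACU at 35.0.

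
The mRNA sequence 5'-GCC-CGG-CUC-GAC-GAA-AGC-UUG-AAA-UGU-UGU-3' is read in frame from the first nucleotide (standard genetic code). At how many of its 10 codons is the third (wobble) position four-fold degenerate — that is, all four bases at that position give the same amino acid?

3

Codon 1 GCC (Ala): third position 4-fold.
Codon 2 CGG (Arg): third position 4-fold.
Codon 3 CUC (Leu): third position 4-fold.
Codon 4 GAC (Asp): third position 2-fold.
Codon 5 GAA (Glu): third position 2-fold.
Codon 6 AGC (Ser): third position 2-fold.
Codon 7 UUG (Leu): third position 2-fold.
Codon 8 AAA (Lys): third position 2-fold.
Codon 9 UGU (Cys): third position 2-fold.
Codon 10 UGU (Cys): third position 2-fold.
Four-fold degenerate third positions: 3.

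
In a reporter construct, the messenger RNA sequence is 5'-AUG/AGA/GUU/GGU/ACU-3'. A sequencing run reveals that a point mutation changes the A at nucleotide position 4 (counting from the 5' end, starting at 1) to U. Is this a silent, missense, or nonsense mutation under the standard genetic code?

nonsense

Position 4 falls in codon 2: AGA → Arg.
After the substitution the codon is UGA → Stop.
The new codon is a stop codon, so this is a nonsense mutation.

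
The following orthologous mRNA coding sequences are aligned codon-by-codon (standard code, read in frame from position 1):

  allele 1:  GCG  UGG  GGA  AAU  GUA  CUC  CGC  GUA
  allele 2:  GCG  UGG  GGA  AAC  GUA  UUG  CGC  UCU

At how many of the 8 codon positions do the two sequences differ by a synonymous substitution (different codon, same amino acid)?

2

Codon 1: GCG Ala / GCG Ala — identical.
Codon 2: UGG Trp / UGG Trp — identical.
Codon 3: GGA Gly / GGA Gly — identical.
Codon 4: AAU Asn / AAC Asn — synonymous.
Codon 5: GUA Val / GUA Val — identical.
Codon 6: CUC Leu / UUG Leu — synonymous.
Codon 7: CGC Arg / CGC Arg — identical.
Codon 8: GUA Val / UCU Ser — nonsynonymous.
Synonymous differences: 2.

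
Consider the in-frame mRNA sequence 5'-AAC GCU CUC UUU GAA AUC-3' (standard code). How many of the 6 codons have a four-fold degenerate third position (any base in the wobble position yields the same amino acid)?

Codon 1 AAC (Asn): third position 2-fold.
Codon 2 GCU (Ala): third position 4-fold.
Codon 3 CUC (Leu): third position 4-fold.
Codon 4 UUU (Phe): third position 2-fold.
Codon 5 GAA (Glu): third position 2-fold.
Codon 6 AUC (Ile): third position 3-fold.
Four-fold degenerate third positions: 2.

2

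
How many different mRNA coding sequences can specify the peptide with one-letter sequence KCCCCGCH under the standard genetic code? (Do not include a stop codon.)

Lys: 2 codons.
Cys: 2 codons.
Cys: 2 codons.
Cys: 2 codons.
Cys: 2 codons.
Gly: 4 codons.
Cys: 2 codons.
His: 2 codons.
2 × 2 × 2 × 2 × 2 × 4 × 2 × 2 = 512.

512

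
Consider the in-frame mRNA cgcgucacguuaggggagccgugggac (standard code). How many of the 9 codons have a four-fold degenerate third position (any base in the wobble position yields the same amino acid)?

Codon 1 CGC (Arg): third position 4-fold.
Codon 2 GUC (Val): third position 4-fold.
Codon 3 ACG (Thr): third position 4-fold.
Codon 4 UUA (Leu): third position 2-fold.
Codon 5 GGG (Gly): third position 4-fold.
Codon 6 GAG (Glu): third position 2-fold.
Codon 7 CCG (Pro): third position 4-fold.
Codon 8 UGG (Trp): third position 1-fold.
Codon 9 GAC (Asp): third position 2-fold.
Four-fold degenerate third positions: 5.

5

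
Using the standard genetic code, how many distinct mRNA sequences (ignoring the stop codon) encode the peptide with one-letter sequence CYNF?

16

Cys: 2 codons.
Tyr: 2 codons.
Asn: 2 codons.
Phe: 2 codons.
2 × 2 × 2 × 2 = 16.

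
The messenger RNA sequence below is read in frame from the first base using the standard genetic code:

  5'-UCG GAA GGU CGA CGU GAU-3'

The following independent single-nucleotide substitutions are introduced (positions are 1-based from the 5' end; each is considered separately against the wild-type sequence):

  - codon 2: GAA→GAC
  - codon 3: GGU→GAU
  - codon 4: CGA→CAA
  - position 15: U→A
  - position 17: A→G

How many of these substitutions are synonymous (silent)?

1

Codon 2: GAA (Glu) → GAC (Asp) — missense.
Codon 3: GGU (Gly) → GAU (Asp) — missense.
Codon 4: CGA (Arg) → CAA (Gln) — missense.
Codon 5: CGU (Arg) → CGA (Arg) — synonymous.
Codon 6: GAU (Asp) → GGU (Gly) — missense.
Synonymous: 1 of 5.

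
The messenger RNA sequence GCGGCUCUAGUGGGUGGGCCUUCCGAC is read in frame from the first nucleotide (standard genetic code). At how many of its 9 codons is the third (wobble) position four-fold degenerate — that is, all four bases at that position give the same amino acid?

Codon 1 GCG (Ala): third position 4-fold.
Codon 2 GCU (Ala): third position 4-fold.
Codon 3 CUA (Leu): third position 4-fold.
Codon 4 GUG (Val): third position 4-fold.
Codon 5 GGU (Gly): third position 4-fold.
Codon 6 GGG (Gly): third position 4-fold.
Codon 7 CCU (Pro): third position 4-fold.
Codon 8 UCC (Ser): third position 4-fold.
Codon 9 GAC (Asp): third position 2-fold.
Four-fold degenerate third positions: 8.

8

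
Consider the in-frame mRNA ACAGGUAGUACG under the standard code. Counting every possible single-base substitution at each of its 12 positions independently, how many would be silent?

Codon 1 (ACA, Thr): 3 synonymous substitutions.
Codon 2 (GGU, Gly): 3 synonymous substitutions.
Codon 3 (AGU, Ser): 1 synonymous substitution.
Codon 4 (ACG, Thr): 3 synonymous substitutions.
Total: 3 + 3 + 1 + 3 = 10.

10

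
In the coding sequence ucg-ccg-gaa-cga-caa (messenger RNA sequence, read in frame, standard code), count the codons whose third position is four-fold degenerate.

3

Codon 1 UCG (Ser): third position 4-fold.
Codon 2 CCG (Pro): third position 4-fold.
Codon 3 GAA (Glu): third position 2-fold.
Codon 4 CGA (Arg): third position 4-fold.
Codon 5 CAA (Gln): third position 2-fold.
Four-fold degenerate third positions: 3.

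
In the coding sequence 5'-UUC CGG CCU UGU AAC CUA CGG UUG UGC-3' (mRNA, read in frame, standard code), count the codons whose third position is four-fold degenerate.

Codon 1 UUC (Phe): third position 2-fold.
Codon 2 CGG (Arg): third position 4-fold.
Codon 3 CCU (Pro): third position 4-fold.
Codon 4 UGU (Cys): third position 2-fold.
Codon 5 AAC (Asn): third position 2-fold.
Codon 6 CUA (Leu): third position 4-fold.
Codon 7 CGG (Arg): third position 4-fold.
Codon 8 UUG (Leu): third position 2-fold.
Codon 9 UGC (Cys): third position 2-fold.
Four-fold degenerate third positions: 4.

4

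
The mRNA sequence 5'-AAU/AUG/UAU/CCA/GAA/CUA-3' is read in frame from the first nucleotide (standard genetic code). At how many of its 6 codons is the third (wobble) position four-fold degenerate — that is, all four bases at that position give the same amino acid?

Codon 1 AAU (Asn): third position 2-fold.
Codon 2 AUG (Met): third position 1-fold.
Codon 3 UAU (Tyr): third position 2-fold.
Codon 4 CCA (Pro): third position 4-fold.
Codon 5 GAA (Glu): third position 2-fold.
Codon 6 CUA (Leu): third position 4-fold.
Four-fold degenerate third positions: 2.

2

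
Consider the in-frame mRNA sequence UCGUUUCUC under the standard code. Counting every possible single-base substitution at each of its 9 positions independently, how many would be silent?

Codon 1 (UCG, Ser): 3 synonymous substitutions.
Codon 2 (UUU, Phe): 1 synonymous substitution.
Codon 3 (CUC, Leu): 3 synonymous substitutions.
Total: 3 + 1 + 3 = 7.

7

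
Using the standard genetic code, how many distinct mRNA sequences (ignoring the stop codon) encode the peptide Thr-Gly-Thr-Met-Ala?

256

Thr: 4 codons.
Gly: 4 codons.
Thr: 4 codons.
Met: 1 codon.
Ala: 4 codons.
4 × 4 × 4 × 1 × 4 = 256.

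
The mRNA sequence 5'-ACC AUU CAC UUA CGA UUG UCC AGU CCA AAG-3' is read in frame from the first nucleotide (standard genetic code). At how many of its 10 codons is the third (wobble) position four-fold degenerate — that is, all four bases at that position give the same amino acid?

Codon 1 ACC (Thr): third position 4-fold.
Codon 2 AUU (Ile): third position 3-fold.
Codon 3 CAC (His): third position 2-fold.
Codon 4 UUA (Leu): third position 2-fold.
Codon 5 CGA (Arg): third position 4-fold.
Codon 6 UUG (Leu): third position 2-fold.
Codon 7 UCC (Ser): third position 4-fold.
Codon 8 AGU (Ser): third position 2-fold.
Codon 9 CCA (Pro): third position 4-fold.
Codon 10 AAG (Lys): third position 2-fold.
Four-fold degenerate third positions: 4.

4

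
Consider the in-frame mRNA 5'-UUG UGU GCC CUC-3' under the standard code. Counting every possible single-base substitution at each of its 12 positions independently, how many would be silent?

Codon 1 (UUG, Leu): 2 synonymous substitutions.
Codon 2 (UGU, Cys): 1 synonymous substitution.
Codon 3 (GCC, Ala): 3 synonymous substitutions.
Codon 4 (CUC, Leu): 3 synonymous substitutions.
Total: 2 + 1 + 3 + 3 = 9.

9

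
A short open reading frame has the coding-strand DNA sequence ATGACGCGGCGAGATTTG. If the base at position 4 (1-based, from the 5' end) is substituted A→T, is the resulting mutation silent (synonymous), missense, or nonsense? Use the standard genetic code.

Position 4 falls in codon 2: ACG → Thr.
After the substitution the codon is TCG → Ser.
Thr ≠ Ser, so this is a missense mutation.

missense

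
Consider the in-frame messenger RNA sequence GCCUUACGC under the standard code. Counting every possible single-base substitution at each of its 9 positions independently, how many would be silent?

8

Codon 1 (GCC, Ala): 3 synonymous substitutions.
Codon 2 (UUA, Leu): 2 synonymous substitutions.
Codon 3 (CGC, Arg): 3 synonymous substitutions.
Total: 3 + 2 + 3 = 8.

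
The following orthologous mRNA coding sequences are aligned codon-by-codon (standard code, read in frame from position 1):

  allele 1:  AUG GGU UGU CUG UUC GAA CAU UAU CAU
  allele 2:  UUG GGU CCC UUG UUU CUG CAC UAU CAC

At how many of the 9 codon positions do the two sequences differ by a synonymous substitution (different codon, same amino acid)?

4

Codon 1: AUG Met / UUG Leu — nonsynonymous.
Codon 2: GGU Gly / GGU Gly — identical.
Codon 3: UGU Cys / CCC Pro — nonsynonymous.
Codon 4: CUG Leu / UUG Leu — synonymous.
Codon 5: UUC Phe / UUU Phe — synonymous.
Codon 6: GAA Glu / CUG Leu — nonsynonymous.
Codon 7: CAU His / CAC His — synonymous.
Codon 8: UAU Tyr / UAU Tyr — identical.
Codon 9: CAU His / CAC His — synonymous.
Synonymous differences: 4.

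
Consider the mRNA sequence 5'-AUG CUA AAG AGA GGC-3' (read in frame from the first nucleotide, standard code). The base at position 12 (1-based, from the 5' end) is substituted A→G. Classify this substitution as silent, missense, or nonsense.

Position 12 falls in codon 4: AGA → Arg.
After the substitution the codon is AGG → Arg.
Both encode Arg, so the change is synonymous.

silent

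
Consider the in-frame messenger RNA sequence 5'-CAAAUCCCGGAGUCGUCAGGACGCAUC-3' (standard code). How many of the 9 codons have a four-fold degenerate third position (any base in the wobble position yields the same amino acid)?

5

Codon 1 CAA (Gln): third position 2-fold.
Codon 2 AUC (Ile): third position 3-fold.
Codon 3 CCG (Pro): third position 4-fold.
Codon 4 GAG (Glu): third position 2-fold.
Codon 5 UCG (Ser): third position 4-fold.
Codon 6 UCA (Ser): third position 4-fold.
Codon 7 GGA (Gly): third position 4-fold.
Codon 8 CGC (Arg): third position 4-fold.
Codon 9 AUC (Ile): third position 3-fold.
Four-fold degenerate third positions: 5.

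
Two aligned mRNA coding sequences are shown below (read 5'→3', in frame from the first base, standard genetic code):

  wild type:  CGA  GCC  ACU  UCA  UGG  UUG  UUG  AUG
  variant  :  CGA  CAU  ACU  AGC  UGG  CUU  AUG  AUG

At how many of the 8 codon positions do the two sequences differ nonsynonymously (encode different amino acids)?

2

Codon 1: CGA Arg / CGA Arg — identical.
Codon 2: GCC Ala / CAU His — nonsynonymous.
Codon 3: ACU Thr / ACU Thr — identical.
Codon 4: UCA Ser / AGC Ser — synonymous.
Codon 5: UGG Trp / UGG Trp — identical.
Codon 6: UUG Leu / CUU Leu — synonymous.
Codon 7: UUG Leu / AUG Met — nonsynonymous.
Codon 8: AUG Met / AUG Met — identical.
Nonsynonymous differences: 2.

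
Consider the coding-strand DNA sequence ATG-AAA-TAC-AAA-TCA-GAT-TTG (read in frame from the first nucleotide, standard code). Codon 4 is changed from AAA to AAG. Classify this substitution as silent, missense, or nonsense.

silent

Position 12 falls in codon 4: AAA → Lys.
After the substitution the codon is AAG → Lys.
Both encode Lys, so the change is synonymous.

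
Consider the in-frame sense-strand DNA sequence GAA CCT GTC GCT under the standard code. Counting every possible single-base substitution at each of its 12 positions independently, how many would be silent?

10

Codon 1 (GAA, Glu): 1 synonymous substitution.
Codon 2 (CCT, Pro): 3 synonymous substitutions.
Codon 3 (GTC, Val): 3 synonymous substitutions.
Codon 4 (GCT, Ala): 3 synonymous substitutions.
Total: 1 + 3 + 3 + 3 = 10.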